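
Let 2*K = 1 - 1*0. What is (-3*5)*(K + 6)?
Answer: -195/2 ≈ -97.500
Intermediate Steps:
K = 1/2 (K = (1 - 1*0)/2 = (1 + 0)/2 = (1/2)*1 = 1/2 ≈ 0.50000)
(-3*5)*(K + 6) = (-3*5)*(1/2 + 6) = -15*13/2 = -195/2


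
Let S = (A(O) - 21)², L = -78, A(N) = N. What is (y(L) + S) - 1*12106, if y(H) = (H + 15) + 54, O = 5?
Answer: -11859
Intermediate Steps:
S = 256 (S = (5 - 21)² = (-16)² = 256)
y(H) = 69 + H (y(H) = (15 + H) + 54 = 69 + H)
(y(L) + S) - 1*12106 = ((69 - 78) + 256) - 1*12106 = (-9 + 256) - 12106 = 247 - 12106 = -11859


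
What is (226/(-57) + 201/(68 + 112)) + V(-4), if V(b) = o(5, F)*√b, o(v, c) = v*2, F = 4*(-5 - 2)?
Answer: -3247/1140 + 20*I ≈ -2.8482 + 20.0*I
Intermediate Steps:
F = -28 (F = 4*(-7) = -28)
o(v, c) = 2*v
V(b) = 10*√b (V(b) = (2*5)*√b = 10*√b)
(226/(-57) + 201/(68 + 112)) + V(-4) = (226/(-57) + 201/(68 + 112)) + 10*√(-4) = (226*(-1/57) + 201/180) + 10*(2*I) = (-226/57 + 201*(1/180)) + 20*I = (-226/57 + 67/60) + 20*I = -3247/1140 + 20*I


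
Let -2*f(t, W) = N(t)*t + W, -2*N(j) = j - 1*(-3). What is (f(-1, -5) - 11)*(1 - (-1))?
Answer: -18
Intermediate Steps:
N(j) = -3/2 - j/2 (N(j) = -(j - 1*(-3))/2 = -(j + 3)/2 = -(3 + j)/2 = -3/2 - j/2)
f(t, W) = -W/2 - t*(-3/2 - t/2)/2 (f(t, W) = -((-3/2 - t/2)*t + W)/2 = -(t*(-3/2 - t/2) + W)/2 = -(W + t*(-3/2 - t/2))/2 = -W/2 - t*(-3/2 - t/2)/2)
(f(-1, -5) - 11)*(1 - (-1)) = ((-½*(-5) + (¼)*(-1)*(3 - 1)) - 11)*(1 - (-1)) = ((5/2 + (¼)*(-1)*2) - 11)*(1 - 1*(-1)) = ((5/2 - ½) - 11)*(1 + 1) = (2 - 11)*2 = -9*2 = -18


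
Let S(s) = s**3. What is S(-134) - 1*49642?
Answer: -2455746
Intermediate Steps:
S(-134) - 1*49642 = (-134)**3 - 1*49642 = -2406104 - 49642 = -2455746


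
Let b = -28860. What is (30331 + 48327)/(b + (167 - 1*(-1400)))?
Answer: -78658/27293 ≈ -2.8820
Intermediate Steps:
(30331 + 48327)/(b + (167 - 1*(-1400))) = (30331 + 48327)/(-28860 + (167 - 1*(-1400))) = 78658/(-28860 + (167 + 1400)) = 78658/(-28860 + 1567) = 78658/(-27293) = 78658*(-1/27293) = -78658/27293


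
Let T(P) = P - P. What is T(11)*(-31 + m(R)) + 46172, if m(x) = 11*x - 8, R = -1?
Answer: 46172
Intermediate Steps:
T(P) = 0
m(x) = -8 + 11*x
T(11)*(-31 + m(R)) + 46172 = 0*(-31 + (-8 + 11*(-1))) + 46172 = 0*(-31 + (-8 - 11)) + 46172 = 0*(-31 - 19) + 46172 = 0*(-50) + 46172 = 0 + 46172 = 46172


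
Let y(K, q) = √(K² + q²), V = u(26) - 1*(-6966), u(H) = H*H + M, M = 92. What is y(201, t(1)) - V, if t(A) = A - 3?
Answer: -7734 + √40405 ≈ -7533.0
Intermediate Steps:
t(A) = -3 + A
u(H) = 92 + H² (u(H) = H*H + 92 = H² + 92 = 92 + H²)
V = 7734 (V = (92 + 26²) - 1*(-6966) = (92 + 676) + 6966 = 768 + 6966 = 7734)
y(201, t(1)) - V = √(201² + (-3 + 1)²) - 1*7734 = √(40401 + (-2)²) - 7734 = √(40401 + 4) - 7734 = √40405 - 7734 = -7734 + √40405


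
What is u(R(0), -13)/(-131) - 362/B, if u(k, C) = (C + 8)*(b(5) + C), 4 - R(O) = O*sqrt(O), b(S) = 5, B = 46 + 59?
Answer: -51622/13755 ≈ -3.7530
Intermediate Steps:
B = 105
R(O) = 4 - O**(3/2) (R(O) = 4 - O*sqrt(O) = 4 - O**(3/2))
u(k, C) = (5 + C)*(8 + C) (u(k, C) = (C + 8)*(5 + C) = (8 + C)*(5 + C) = (5 + C)*(8 + C))
u(R(0), -13)/(-131) - 362/B = (40 + (-13)**2 + 13*(-13))/(-131) - 362/105 = (40 + 169 - 169)*(-1/131) - 362*1/105 = 40*(-1/131) - 362/105 = -40/131 - 362/105 = -51622/13755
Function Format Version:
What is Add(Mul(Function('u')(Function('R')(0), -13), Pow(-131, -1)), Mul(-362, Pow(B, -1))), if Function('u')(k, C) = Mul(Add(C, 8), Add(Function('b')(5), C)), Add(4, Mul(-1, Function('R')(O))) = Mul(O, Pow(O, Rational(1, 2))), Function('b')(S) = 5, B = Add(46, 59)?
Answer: Rational(-51622, 13755) ≈ -3.7530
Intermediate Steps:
B = 105
Function('R')(O) = Add(4, Mul(-1, Pow(O, Rational(3, 2)))) (Function('R')(O) = Add(4, Mul(-1, Mul(O, Pow(O, Rational(1, 2))))) = Add(4, Mul(-1, Pow(O, Rational(3, 2)))))
Function('u')(k, C) = Mul(Add(5, C), Add(8, C)) (Function('u')(k, C) = Mul(Add(C, 8), Add(5, C)) = Mul(Add(8, C), Add(5, C)) = Mul(Add(5, C), Add(8, C)))
Add(Mul(Function('u')(Function('R')(0), -13), Pow(-131, -1)), Mul(-362, Pow(B, -1))) = Add(Mul(Add(40, Pow(-13, 2), Mul(13, -13)), Pow(-131, -1)), Mul(-362, Pow(105, -1))) = Add(Mul(Add(40, 169, -169), Rational(-1, 131)), Mul(-362, Rational(1, 105))) = Add(Mul(40, Rational(-1, 131)), Rational(-362, 105)) = Add(Rational(-40, 131), Rational(-362, 105)) = Rational(-51622, 13755)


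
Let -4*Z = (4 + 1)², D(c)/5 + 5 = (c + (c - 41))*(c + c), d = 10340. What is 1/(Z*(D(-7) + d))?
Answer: -4/354125 ≈ -1.1295e-5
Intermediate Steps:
D(c) = -25 + 10*c*(-41 + 2*c) (D(c) = -25 + 5*((c + (c - 41))*(c + c)) = -25 + 5*((c + (-41 + c))*(2*c)) = -25 + 5*((-41 + 2*c)*(2*c)) = -25 + 5*(2*c*(-41 + 2*c)) = -25 + 10*c*(-41 + 2*c))
Z = -25/4 (Z = -(4 + 1)²/4 = -¼*5² = -¼*25 = -25/4 ≈ -6.2500)
1/(Z*(D(-7) + d)) = 1/((-25/4)*((-25 - 410*(-7) + 20*(-7)²) + 10340)) = -4/(25*((-25 + 2870 + 20*49) + 10340)) = -4/(25*((-25 + 2870 + 980) + 10340)) = -4/(25*(3825 + 10340)) = -4/25/14165 = -4/25*1/14165 = -4/354125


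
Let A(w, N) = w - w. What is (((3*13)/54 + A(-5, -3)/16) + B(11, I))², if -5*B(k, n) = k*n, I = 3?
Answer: 279841/8100 ≈ 34.548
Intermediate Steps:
A(w, N) = 0
B(k, n) = -k*n/5
(((3*13)/54 + A(-5, -3)/16) + B(11, I))² = (((3*13)/54 + 0/16) - ⅕*11*3)² = ((39*(1/54) + 0*(1/16)) - 33/5)² = ((13/18 + 0) - 33/5)² = (13/18 - 33/5)² = (-529/90)² = 279841/8100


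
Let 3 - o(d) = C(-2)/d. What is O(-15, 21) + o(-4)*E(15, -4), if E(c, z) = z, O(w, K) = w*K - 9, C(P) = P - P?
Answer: -336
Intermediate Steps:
C(P) = 0
O(w, K) = -9 + K*w (O(w, K) = K*w - 9 = -9 + K*w)
o(d) = 3 (o(d) = 3 - 0/d = 3 - 1*0 = 3 + 0 = 3)
O(-15, 21) + o(-4)*E(15, -4) = (-9 + 21*(-15)) + 3*(-4) = (-9 - 315) - 12 = -324 - 12 = -336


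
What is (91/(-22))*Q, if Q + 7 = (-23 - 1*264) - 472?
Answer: 34853/11 ≈ 3168.5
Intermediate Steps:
Q = -766 (Q = -7 + ((-23 - 1*264) - 472) = -7 + ((-23 - 264) - 472) = -7 + (-287 - 472) = -7 - 759 = -766)
(91/(-22))*Q = (91/(-22))*(-766) = (91*(-1/22))*(-766) = -91/22*(-766) = 34853/11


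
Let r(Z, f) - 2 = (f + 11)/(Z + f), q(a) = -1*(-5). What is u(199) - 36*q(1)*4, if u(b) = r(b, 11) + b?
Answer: -54484/105 ≈ -518.90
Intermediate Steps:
q(a) = 5
r(Z, f) = 2 + (11 + f)/(Z + f) (r(Z, f) = 2 + (f + 11)/(Z + f) = 2 + (11 + f)/(Z + f))
u(b) = b + (44 + 2*b)/(11 + b) (u(b) = (11 + 2*b + 3*11)/(b + 11) + b = (11 + 2*b + 33)/(11 + b) + b = (44 + 2*b)/(11 + b) + b = b + (44 + 2*b)/(11 + b))
u(199) - 36*q(1)*4 = (44 + 199**2 + 13*199)/(11 + 199) - 36*5*4 = (44 + 39601 + 2587)/210 - 180*4 = (1/210)*42232 - 1*720 = 21116/105 - 720 = -54484/105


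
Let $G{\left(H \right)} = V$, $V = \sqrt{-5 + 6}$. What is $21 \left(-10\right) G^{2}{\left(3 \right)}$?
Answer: $-210$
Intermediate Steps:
$V = 1$ ($V = \sqrt{1} = 1$)
$G{\left(H \right)} = 1$
$21 \left(-10\right) G^{2}{\left(3 \right)} = 21 \left(-10\right) 1^{2} = \left(-210\right) 1 = -210$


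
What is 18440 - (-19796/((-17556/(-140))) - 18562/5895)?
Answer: 22917469358/1232055 ≈ 18601.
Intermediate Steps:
18440 - (-19796/((-17556/(-140))) - 18562/5895) = 18440 - (-19796/((-17556*(-1/140))) - 18562*1/5895) = 18440 - (-19796/627/5 - 18562/5895) = 18440 - (-19796*5/627 - 18562/5895) = 18440 - (-98980/627 - 18562/5895) = 18440 - 1*(-198375158/1232055) = 18440 + 198375158/1232055 = 22917469358/1232055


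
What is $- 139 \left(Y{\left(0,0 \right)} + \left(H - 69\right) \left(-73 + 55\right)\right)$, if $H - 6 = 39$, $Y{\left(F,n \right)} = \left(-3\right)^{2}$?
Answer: $-61299$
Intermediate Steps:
$Y{\left(F,n \right)} = 9$
$H = 45$ ($H = 6 + 39 = 45$)
$- 139 \left(Y{\left(0,0 \right)} + \left(H - 69\right) \left(-73 + 55\right)\right) = - 139 \left(9 + \left(45 - 69\right) \left(-73 + 55\right)\right) = - 139 \left(9 - -432\right) = - 139 \left(9 + 432\right) = \left(-139\right) 441 = -61299$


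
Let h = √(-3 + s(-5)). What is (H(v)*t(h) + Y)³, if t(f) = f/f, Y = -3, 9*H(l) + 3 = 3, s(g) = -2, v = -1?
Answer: -27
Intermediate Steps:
H(l) = 0 (H(l) = -⅓ + (⅑)*3 = -⅓ + ⅓ = 0)
h = I*√5 (h = √(-3 - 2) = √(-5) = I*√5 ≈ 2.2361*I)
t(f) = 1
(H(v)*t(h) + Y)³ = (0*1 - 3)³ = (0 - 3)³ = (-3)³ = -27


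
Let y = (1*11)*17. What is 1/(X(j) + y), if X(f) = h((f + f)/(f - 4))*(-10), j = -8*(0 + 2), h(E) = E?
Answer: 1/171 ≈ 0.0058480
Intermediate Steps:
j = -16 (j = -8*2 = -16)
y = 187 (y = 11*17 = 187)
X(f) = -20*f/(-4 + f) (X(f) = ((f + f)/(f - 4))*(-10) = ((2*f)/(-4 + f))*(-10) = (2*f/(-4 + f))*(-10) = -20*f/(-4 + f))
1/(X(j) + y) = 1/(-20*(-16)/(-4 - 16) + 187) = 1/(-20*(-16)/(-20) + 187) = 1/(-20*(-16)*(-1/20) + 187) = 1/(-16 + 187) = 1/171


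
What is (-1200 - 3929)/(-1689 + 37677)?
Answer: -5129/35988 ≈ -0.14252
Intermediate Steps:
(-1200 - 3929)/(-1689 + 37677) = -5129/35988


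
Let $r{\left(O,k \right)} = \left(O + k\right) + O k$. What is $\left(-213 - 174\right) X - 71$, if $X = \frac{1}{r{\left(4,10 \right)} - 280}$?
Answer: $- \frac{15659}{226} \approx -69.288$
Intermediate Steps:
$r{\left(O,k \right)} = O + k + O k$
$X = - \frac{1}{226}$ ($X = \frac{1}{\left(4 + 10 + 4 \cdot 10\right) - 280} = \frac{1}{\left(4 + 10 + 40\right) - 280} = \frac{1}{54 - 280} = \frac{1}{-226} = - \frac{1}{226} \approx -0.0044248$)
$\left(-213 - 174\right) X - 71 = \left(-213 - 174\right) \left(- \frac{1}{226}\right) - 71 = \left(-387\right) \left(- \frac{1}{226}\right) - 71 = \frac{387}{226} - 71 = - \frac{15659}{226}$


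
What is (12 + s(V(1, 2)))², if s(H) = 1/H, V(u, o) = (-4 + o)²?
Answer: 2401/16 ≈ 150.06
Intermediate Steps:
s(H) = 1/H
(12 + s(V(1, 2)))² = (12 + 1/((-4 + 2)²))² = (12 + 1/((-2)²))² = (12 + 1/4)² = (12 + ¼)² = (49/4)² = 2401/16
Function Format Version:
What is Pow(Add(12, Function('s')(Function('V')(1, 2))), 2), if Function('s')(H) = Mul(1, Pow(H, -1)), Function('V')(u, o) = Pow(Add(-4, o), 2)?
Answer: Rational(2401, 16) ≈ 150.06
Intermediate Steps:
Function('s')(H) = Pow(H, -1)
Pow(Add(12, Function('s')(Function('V')(1, 2))), 2) = Pow(Add(12, Pow(Pow(Add(-4, 2), 2), -1)), 2) = Pow(Add(12, Pow(Pow(-2, 2), -1)), 2) = Pow(Add(12, Pow(4, -1)), 2) = Pow(Add(12, Rational(1, 4)), 2) = Pow(Rational(49, 4), 2) = Rational(2401, 16)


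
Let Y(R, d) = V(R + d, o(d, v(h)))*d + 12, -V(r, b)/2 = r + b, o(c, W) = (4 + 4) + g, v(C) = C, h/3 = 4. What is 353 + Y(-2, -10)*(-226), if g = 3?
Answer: 2161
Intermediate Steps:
h = 12 (h = 3*4 = 12)
o(c, W) = 11 (o(c, W) = (4 + 4) + 3 = 8 + 3 = 11)
V(r, b) = -2*b - 2*r (V(r, b) = -2*(r + b) = -2*(b + r) = -2*b - 2*r)
Y(R, d) = 12 + d*(-22 - 2*R - 2*d) (Y(R, d) = (-2*11 - 2*(R + d))*d + 12 = (-22 + (-2*R - 2*d))*d + 12 = (-22 - 2*R - 2*d)*d + 12 = d*(-22 - 2*R - 2*d) + 12 = 12 + d*(-22 - 2*R - 2*d))
353 + Y(-2, -10)*(-226) = 353 + (12 - 2*(-10)*(11 - 2 - 10))*(-226) = 353 + (12 - 2*(-10)*(-1))*(-226) = 353 + (12 - 20)*(-226) = 353 - 8*(-226) = 353 + 1808 = 2161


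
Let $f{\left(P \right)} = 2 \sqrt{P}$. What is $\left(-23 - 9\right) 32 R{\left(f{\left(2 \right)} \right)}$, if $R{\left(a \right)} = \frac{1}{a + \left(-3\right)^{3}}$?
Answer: $\frac{27648}{721} + \frac{2048 \sqrt{2}}{721} \approx 42.364$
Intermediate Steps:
$R{\left(a \right)} = \frac{1}{-27 + a}$ ($R{\left(a \right)} = \frac{1}{a - 27} = \frac{1}{-27 + a}$)
$\left(-23 - 9\right) 32 R{\left(f{\left(2 \right)} \right)} = \frac{\left(-23 - 9\right) 32}{-27 + 2 \sqrt{2}} = \frac{\left(-32\right) 32}{-27 + 2 \sqrt{2}} = - \frac{1024}{-27 + 2 \sqrt{2}}$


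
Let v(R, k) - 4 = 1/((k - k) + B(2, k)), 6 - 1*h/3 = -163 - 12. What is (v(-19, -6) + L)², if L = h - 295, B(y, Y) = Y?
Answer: 2283121/36 ≈ 63420.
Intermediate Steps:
h = 543 (h = 18 - 3*(-163 - 12) = 18 - 3*(-175) = 18 + 525 = 543)
v(R, k) = 4 + 1/k (v(R, k) = 4 + 1/((k - k) + k) = 4 + 1/(0 + k) = 4 + 1/k)
L = 248 (L = 543 - 295 = 248)
(v(-19, -6) + L)² = ((4 + 1/(-6)) + 248)² = ((4 - ⅙) + 248)² = (23/6 + 248)² = (1511/6)² = 2283121/36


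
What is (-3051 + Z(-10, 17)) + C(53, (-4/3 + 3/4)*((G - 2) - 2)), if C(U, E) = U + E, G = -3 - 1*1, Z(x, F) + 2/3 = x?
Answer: -3004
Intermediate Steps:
Z(x, F) = -2/3 + x
G = -4 (G = -3 - 1 = -4)
C(U, E) = E + U
(-3051 + Z(-10, 17)) + C(53, (-4/3 + 3/4)*((G - 2) - 2)) = (-3051 + (-2/3 - 10)) + ((-4/3 + 3/4)*((-4 - 2) - 2) + 53) = (-3051 - 32/3) + ((-4*1/3 + 3*(1/4))*(-6 - 2) + 53) = -9185/3 + ((-4/3 + 3/4)*(-8) + 53) = -9185/3 + (-7/12*(-8) + 53) = -9185/3 + (14/3 + 53) = -9185/3 + 173/3 = -3004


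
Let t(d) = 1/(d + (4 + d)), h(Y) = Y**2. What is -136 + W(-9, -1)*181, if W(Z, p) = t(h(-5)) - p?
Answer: 2611/54 ≈ 48.352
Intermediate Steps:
t(d) = 1/(4 + 2*d)
W(Z, p) = 1/54 - p (W(Z, p) = 1/(2*(2 + (-5)**2)) - p = 1/(2*(2 + 25)) - p = (1/2)/27 - p = (1/2)*(1/27) - p = 1/54 - p)
-136 + W(-9, -1)*181 = -136 + (1/54 - 1*(-1))*181 = -136 + (1/54 + 1)*181 = -136 + (55/54)*181 = -136 + 9955/54 = 2611/54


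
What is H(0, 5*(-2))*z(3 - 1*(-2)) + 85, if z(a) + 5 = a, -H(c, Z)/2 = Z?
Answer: 85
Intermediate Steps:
H(c, Z) = -2*Z
z(a) = -5 + a
H(0, 5*(-2))*z(3 - 1*(-2)) + 85 = (-10*(-2))*(-5 + (3 - 1*(-2))) + 85 = (-2*(-10))*(-5 + (3 + 2)) + 85 = 20*(-5 + 5) + 85 = 20*0 + 85 = 0 + 85 = 85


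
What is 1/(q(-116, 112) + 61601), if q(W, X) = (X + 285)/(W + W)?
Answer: 232/14291035 ≈ 1.6234e-5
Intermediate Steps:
q(W, X) = (285 + X)/(2*W) (q(W, X) = (285 + X)/((2*W)) = (285 + X)*(1/(2*W)) = (285 + X)/(2*W))
1/(q(-116, 112) + 61601) = 1/((½)*(285 + 112)/(-116) + 61601) = 1/((½)*(-1/116)*397 + 61601) = 1/(-397/232 + 61601) = 1/(14291035/232) = 232/14291035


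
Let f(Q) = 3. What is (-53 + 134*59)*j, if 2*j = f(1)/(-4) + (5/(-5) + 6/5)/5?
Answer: -557563/200 ≈ -2787.8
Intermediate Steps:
j = -71/200 (j = (3/(-4) + (5/(-5) + 6/5)/5)/2 = (3*(-¼) + (5*(-⅕) + 6*(⅕))*(⅕))/2 = (-¾ + (-1 + 6/5)*(⅕))/2 = (-¾ + (⅕)*(⅕))/2 = (-¾ + 1/25)/2 = (½)*(-71/100) = -71/200 ≈ -0.35500)
(-53 + 134*59)*j = (-53 + 134*59)*(-71/200) = (-53 + 7906)*(-71/200) = 7853*(-71/200) = -557563/200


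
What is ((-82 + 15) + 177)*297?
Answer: 32670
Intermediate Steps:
((-82 + 15) + 177)*297 = (-67 + 177)*297 = 110*297 = 32670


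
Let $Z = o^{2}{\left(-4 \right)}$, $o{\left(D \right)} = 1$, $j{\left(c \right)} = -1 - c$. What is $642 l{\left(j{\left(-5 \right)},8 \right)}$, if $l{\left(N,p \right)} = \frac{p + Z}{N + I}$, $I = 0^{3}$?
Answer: $\frac{2889}{2} \approx 1444.5$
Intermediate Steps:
$I = 0$
$Z = 1$ ($Z = 1^{2} = 1$)
$l{\left(N,p \right)} = \frac{1 + p}{N}$ ($l{\left(N,p \right)} = \frac{p + 1}{N + 0} = \frac{1 + p}{N}$)
$642 l{\left(j{\left(-5 \right)},8 \right)} = 642 \frac{1 + 8}{-1 - -5} = 642 \frac{1}{-1 + 5} \cdot 9 = 642 \cdot \frac{1}{4} \cdot 9 = 642 \cdot \frac{9}{4} = \frac{2889}{2}$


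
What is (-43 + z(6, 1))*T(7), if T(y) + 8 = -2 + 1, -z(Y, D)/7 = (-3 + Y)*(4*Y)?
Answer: 4923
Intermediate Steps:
z(Y, D) = -28*Y*(-3 + Y) (z(Y, D) = -7*(-3 + Y)*4*Y = -28*Y*(-3 + Y))
T(y) = -9 (T(y) = -8 + (-2 + 1) = -8 - 1 = -9)
(-43 + z(6, 1))*T(7) = (-43 + 28*6*(3 - 1*6))*(-9) = (-43 + 28*6*(3 - 6))*(-9) = (-43 + 28*6*(-3))*(-9) = (-43 - 504)*(-9) = -547*(-9) = 4923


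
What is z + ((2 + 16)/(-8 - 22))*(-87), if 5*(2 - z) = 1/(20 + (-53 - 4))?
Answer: 10028/185 ≈ 54.205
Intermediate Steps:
z = 371/185 (z = 2 - 1/(5*(20 + (-53 - 4))) = 2 - 1/(5*(20 - 57)) = 2 - ⅕/(-37) = 2 - ⅕*(-1/37) = 2 + 1/185 = 371/185 ≈ 2.0054)
z + ((2 + 16)/(-8 - 22))*(-87) = 371/185 + ((2 + 16)/(-8 - 22))*(-87) = 371/185 + (18/(-30))*(-87) = 371/185 + (18*(-1/30))*(-87) = 371/185 - ⅗*(-87) = 371/185 + 261/5 = 10028/185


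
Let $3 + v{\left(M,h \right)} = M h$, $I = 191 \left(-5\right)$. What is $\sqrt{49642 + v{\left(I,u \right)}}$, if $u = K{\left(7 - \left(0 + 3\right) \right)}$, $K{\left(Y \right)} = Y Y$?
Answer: $\sqrt{34359} \approx 185.36$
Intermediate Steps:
$K{\left(Y \right)} = Y^{2}$
$u = 16$ ($u = \left(7 - \left(0 + 3\right)\right)^{2} = \left(7 - 3\right)^{2} = 4^{2} = 16$)
$I = -955$
$v{\left(M,h \right)} = -3 + M h$
$\sqrt{49642 + v{\left(I,u \right)}} = \sqrt{49642 - 15283} = \sqrt{34359}$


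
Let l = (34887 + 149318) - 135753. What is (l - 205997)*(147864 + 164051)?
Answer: -49140648675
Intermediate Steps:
l = 48452 (l = 184205 - 135753 = 48452)
(l - 205997)*(147864 + 164051) = (48452 - 205997)*(147864 + 164051) = -157545*311915 = -49140648675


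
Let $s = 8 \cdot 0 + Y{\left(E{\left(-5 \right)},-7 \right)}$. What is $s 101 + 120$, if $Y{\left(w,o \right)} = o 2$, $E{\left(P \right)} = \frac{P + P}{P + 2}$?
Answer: $-1294$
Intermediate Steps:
$E{\left(P \right)} = \frac{2 P}{2 + P}$
$Y{\left(w,o \right)} = 2 o$
$s = -14$ ($s = 8 \cdot 0 + 2 \left(-7\right) = 0 - 14 = -14$)
$s 101 + 120 = \left(-14\right) 101 + 120 = -1414 + 120 = -1294$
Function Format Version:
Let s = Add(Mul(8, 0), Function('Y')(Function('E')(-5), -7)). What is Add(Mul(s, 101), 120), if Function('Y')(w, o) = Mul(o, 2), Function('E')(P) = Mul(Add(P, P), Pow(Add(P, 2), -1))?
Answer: -1294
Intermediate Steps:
Function('E')(P) = Mul(2, P, Pow(Add(2, P), -1)) (Function('E')(P) = Mul(Mul(2, P), Pow(Add(2, P), -1)) = Mul(2, P, Pow(Add(2, P), -1)))
Function('Y')(w, o) = Mul(2, o)
s = -14 (s = Add(Mul(8, 0), Mul(2, -7)) = Add(0, -14) = -14)
Add(Mul(s, 101), 120) = Add(Mul(-14, 101), 120) = Add(-1414, 120) = -1294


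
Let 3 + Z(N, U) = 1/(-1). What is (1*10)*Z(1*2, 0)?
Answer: -40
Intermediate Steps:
Z(N, U) = -4 (Z(N, U) = -3 + 1/(-1) = -3 - 1 = -4)
(1*10)*Z(1*2, 0) = (1*10)*(-4) = 10*(-4) = -40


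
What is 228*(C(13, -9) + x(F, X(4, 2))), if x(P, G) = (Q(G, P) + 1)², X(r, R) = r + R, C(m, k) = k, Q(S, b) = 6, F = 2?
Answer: 9120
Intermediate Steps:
X(r, R) = R + r
x(P, G) = 49 (x(P, G) = (6 + 1)² = 7² = 49)
228*(C(13, -9) + x(F, X(4, 2))) = 228*(-9 + 49) = 228*40 = 9120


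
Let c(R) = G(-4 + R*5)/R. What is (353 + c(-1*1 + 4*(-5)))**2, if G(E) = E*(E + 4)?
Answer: 36864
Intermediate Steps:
G(E) = E*(4 + E)
c(R) = -20 + 25*R (c(R) = ((-4 + R*5)*(4 + (-4 + R*5)))/R = ((-4 + 5*R)*(4 + (-4 + 5*R)))/R = ((-4 + 5*R)*(5*R))/R = (5*R*(-4 + 5*R))/R = -20 + 25*R)
(353 + c(-1*1 + 4*(-5)))**2 = (353 + (-20 + 25*(-1*1 + 4*(-5))))**2 = (353 + (-20 + 25*(-1 - 20)))**2 = (353 + (-20 + 25*(-21)))**2 = (353 + (-20 - 525))**2 = (353 - 545)**2 = (-192)**2 = 36864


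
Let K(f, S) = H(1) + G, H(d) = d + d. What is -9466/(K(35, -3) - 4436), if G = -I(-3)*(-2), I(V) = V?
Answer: 4733/2220 ≈ 2.1320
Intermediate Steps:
H(d) = 2*d
G = -6 (G = -1*(-3)*(-2) = 3*(-2) = -6)
K(f, S) = -4 (K(f, S) = 2*1 - 6 = 2 - 6 = -4)
-9466/(K(35, -3) - 4436) = -9466/(-4 - 4436) = -9466/(-4440) = -9466*(-1/4440) = 4733/2220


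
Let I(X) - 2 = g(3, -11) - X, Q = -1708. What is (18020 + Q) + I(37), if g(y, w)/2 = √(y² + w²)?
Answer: 16277 + 2*√130 ≈ 16300.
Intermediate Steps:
g(y, w) = 2*√(w² + y²) (g(y, w) = 2*√(y² + w²) = 2*√(w² + y²))
I(X) = 2 - X + 2*√130 (I(X) = 2 + (2*√((-11)² + 3²) - X) = 2 + (2*√(121 + 9) - X) = 2 + (2*√130 - X) = 2 + (-X + 2*√130) = 2 - X + 2*√130)
(18020 + Q) + I(37) = (18020 - 1708) + (2 - 1*37 + 2*√130) = 16312 + (2 - 37 + 2*√130) = 16312 + (-35 + 2*√130) = 16277 + 2*√130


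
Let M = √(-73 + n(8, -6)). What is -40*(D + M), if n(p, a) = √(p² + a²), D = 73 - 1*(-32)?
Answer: -4200 - 120*I*√7 ≈ -4200.0 - 317.49*I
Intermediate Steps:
D = 105 (D = 73 + 32 = 105)
n(p, a) = √(a² + p²)
M = 3*I*√7 (M = √(-73 + √((-6)² + 8²)) = √(-73 + √(36 + 64)) = √(-73 + √100) = √(-73 + 10) = √(-63) = 3*I*√7 ≈ 7.9373*I)
-40*(D + M) = -40*(105 + 3*I*√7) = -4200 - 120*I*√7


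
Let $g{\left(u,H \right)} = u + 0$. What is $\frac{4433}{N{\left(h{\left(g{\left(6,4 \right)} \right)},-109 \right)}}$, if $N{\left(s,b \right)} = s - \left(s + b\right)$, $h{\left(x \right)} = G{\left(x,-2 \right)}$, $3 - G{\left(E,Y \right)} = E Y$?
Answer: $\frac{4433}{109} \approx 40.67$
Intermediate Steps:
$G{\left(E,Y \right)} = 3 - E Y$
$g{\left(u,H \right)} = u$
$h{\left(x \right)} = 3 + 2 x$ ($h{\left(x \right)} = 3 - x \left(-2\right) = 3 + 2 x$)
$N{\left(s,b \right)} = - b$ ($N{\left(s,b \right)} = s - \left(b + s\right) = - b$)
$\frac{4433}{N{\left(h{\left(g{\left(6,4 \right)} \right)},-109 \right)}} = \frac{4433}{\left(-1\right) \left(-109\right)} = \frac{4433}{109}$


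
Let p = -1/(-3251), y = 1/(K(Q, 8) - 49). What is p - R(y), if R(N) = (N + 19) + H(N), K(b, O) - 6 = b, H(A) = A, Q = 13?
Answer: -923269/48765 ≈ -18.933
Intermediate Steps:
K(b, O) = 6 + b
y = -1/30 (y = 1/((6 + 13) - 49) = 1/(19 - 49) = 1/(-30) = -1/30 ≈ -0.033333)
R(N) = 19 + 2*N (R(N) = (N + 19) + N = (19 + N) + N = 19 + 2*N)
p = 1/3251 (p = -1*(-1/3251) = 1/3251 ≈ 0.00030760)
p - R(y) = 1/3251 - (19 + 2*(-1/30)) = 1/3251 - (19 - 1/15) = 1/3251 - 1*284/15 = 1/3251 - 284/15 = -923269/48765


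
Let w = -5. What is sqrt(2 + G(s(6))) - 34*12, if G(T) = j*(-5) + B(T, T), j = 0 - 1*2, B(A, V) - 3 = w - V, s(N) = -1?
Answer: -408 + sqrt(11) ≈ -404.68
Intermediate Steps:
B(A, V) = -2 - V (B(A, V) = 3 + (-5 - V) = -2 - V)
j = -2 (j = 0 - 2 = -2)
G(T) = 8 - T (G(T) = -2*(-5) + (-2 - T) = 10 + (-2 - T) = 8 - T)
sqrt(2 + G(s(6))) - 34*12 = sqrt(2 + (8 - 1*(-1))) - 34*12 = sqrt(2 + (8 + 1)) - 34*12 = sqrt(2 + 9) - 408 = sqrt(11) - 408 = -408 + sqrt(11)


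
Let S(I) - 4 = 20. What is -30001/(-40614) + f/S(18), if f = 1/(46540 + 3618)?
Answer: 6019167401/8148468048 ≈ 0.73869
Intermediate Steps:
S(I) = 24 (S(I) = 4 + 20 = 24)
f = 1/50158 ≈ 1.9937e-5
-30001/(-40614) + f/S(18) = -30001/(-40614) + (1/50158)/24 = -30001*(-1/40614) + (1/50158)*(1/24) = 30001/40614 + 1/1203792 = 6019167401/8148468048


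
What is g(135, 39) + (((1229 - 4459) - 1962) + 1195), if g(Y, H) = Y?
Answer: -3862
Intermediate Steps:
g(135, 39) + (((1229 - 4459) - 1962) + 1195) = 135 + (((1229 - 4459) - 1962) + 1195) = 135 + ((-3230 - 1962) + 1195) = 135 + (-5192 + 1195) = 135 - 3997 = -3862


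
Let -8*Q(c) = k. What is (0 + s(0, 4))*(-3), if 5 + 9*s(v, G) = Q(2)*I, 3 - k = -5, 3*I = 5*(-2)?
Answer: 5/9 ≈ 0.55556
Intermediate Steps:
I = -10/3 (I = (5*(-2))/3 = (⅓)*(-10) = -10/3 ≈ -3.3333)
k = 8 (k = 3 - 1*(-5) = 3 + 5 = 8)
Q(c) = -1 (Q(c) = -⅛*8 = -1)
s(v, G) = -5/27 (s(v, G) = -5/9 + (-1*(-10/3))/9 = -5/9 + (⅑)*(10/3) = -5/9 + 10/27 = -5/27)
(0 + s(0, 4))*(-3) = (0 - 5/27)*(-3) = -5/27*(-3) = 5/9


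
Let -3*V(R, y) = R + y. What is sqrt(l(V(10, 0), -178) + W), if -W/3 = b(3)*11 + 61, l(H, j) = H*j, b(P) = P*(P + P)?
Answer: I*sqrt(1653)/3 ≈ 13.552*I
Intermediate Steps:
V(R, y) = -R/3 - y/3 (V(R, y) = -(R + y)/3 = -R/3 - y/3)
b(P) = 2*P**2 (b(P) = P*(2*P) = 2*P**2)
W = -777 (W = -3*((2*3**2)*11 + 61) = -3*((2*9)*11 + 61) = -3*(18*11 + 61) = -3*(198 + 61) = -3*259 = -777)
sqrt(l(V(10, 0), -178) + W) = sqrt((-1/3*10 - 1/3*0)*(-178) - 777) = sqrt((-10/3 + 0)*(-178) - 777) = sqrt(-10/3*(-178) - 777) = sqrt(1780/3 - 777) = sqrt(-551/3) = I*sqrt(1653)/3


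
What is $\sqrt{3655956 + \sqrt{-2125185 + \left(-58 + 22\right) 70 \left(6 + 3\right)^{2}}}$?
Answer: $\sqrt{3655956 + i \sqrt{2329305}} \approx 1912.1 + 0.399 i$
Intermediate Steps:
$\sqrt{3655956 + \sqrt{-2125185 + \left(-58 + 22\right) 70 \left(6 + 3\right)^{2}}} = \sqrt{3655956 + \sqrt{-2125185 + \left(-36\right) 70 \cdot 9^{2}}} = \sqrt{3655956 + \sqrt{-2125185 - 204120}} = \sqrt{3655956 + \sqrt{-2329305}} = \sqrt{3655956 + i \sqrt{2329305}}$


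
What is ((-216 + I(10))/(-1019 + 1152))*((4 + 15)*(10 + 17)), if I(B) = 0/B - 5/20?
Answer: -23355/28 ≈ -834.11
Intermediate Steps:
I(B) = -¼ (I(B) = 0 - 5*1/20 = 0 - ¼ = -¼)
((-216 + I(10))/(-1019 + 1152))*((4 + 15)*(10 + 17)) = ((-216 - ¼)/(-1019 + 1152))*((4 + 15)*(10 + 17)) = (-865/4/133)*(19*27) = -865/4*1/133*513 = -865/532*513 = -23355/28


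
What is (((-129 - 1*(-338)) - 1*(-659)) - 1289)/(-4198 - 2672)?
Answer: 421/6870 ≈ 0.061281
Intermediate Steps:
(((-129 - 1*(-338)) - 1*(-659)) - 1289)/(-4198 - 2672) = (((-129 + 338) + 659) - 1289)/(-6870) = ((209 + 659) - 1289)*(-1/6870) = (868 - 1289)*(-1/6870) = -421*(-1/6870) = 421/6870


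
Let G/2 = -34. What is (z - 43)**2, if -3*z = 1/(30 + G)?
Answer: 24019801/12996 ≈ 1848.2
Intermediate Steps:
G = -68 (G = 2*(-34) = -68)
z = 1/114 (z = -1/(3*(30 - 68)) = -1/3/(-38) = -1/3*(-1/38) = 1/114 ≈ 0.0087719)
(z - 43)**2 = (1/114 - 43)**2 = (-4901/114)**2 = 24019801/12996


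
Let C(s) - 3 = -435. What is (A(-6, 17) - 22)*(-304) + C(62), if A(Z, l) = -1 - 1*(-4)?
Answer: 5344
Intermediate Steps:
A(Z, l) = 3 (A(Z, l) = -1 + 4 = 3)
C(s) = -432 (C(s) = 3 - 435 = -432)
(A(-6, 17) - 22)*(-304) + C(62) = (3 - 22)*(-304) - 432 = -19*(-304) - 432 = 5776 - 432 = 5344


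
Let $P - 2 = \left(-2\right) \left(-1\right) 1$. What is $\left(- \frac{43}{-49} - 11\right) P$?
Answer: $- \frac{1984}{49} \approx -40.49$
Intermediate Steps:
$P = 4$ ($P = 2 + \left(-2\right) \left(-1\right) 1 = 2 + 2 \cdot 1 = 2 + 2 = 4$)
$\left(- \frac{43}{-49} - 11\right) P = \left(- \frac{43}{-49} - 11\right) 4 = \left(\left(-43\right) \left(- \frac{1}{49}\right) - 11\right) 4 = \left(\frac{43}{49} - 11\right) 4 = \left(- \frac{496}{49}\right) 4 = - \frac{1984}{49}$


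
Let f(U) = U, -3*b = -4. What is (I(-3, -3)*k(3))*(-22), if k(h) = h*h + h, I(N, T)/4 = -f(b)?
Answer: 1408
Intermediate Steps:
b = 4/3 (b = -⅓*(-4) = 4/3 ≈ 1.3333)
I(N, T) = -16/3 (I(N, T) = 4*(-1*4/3) = 4*(-4/3) = -16/3)
k(h) = h + h² (k(h) = h² + h = h + h²)
(I(-3, -3)*k(3))*(-22) = -16*(1 + 3)*(-22) = -16*4*(-22) = -16/3*12*(-22) = -64*(-22) = 1408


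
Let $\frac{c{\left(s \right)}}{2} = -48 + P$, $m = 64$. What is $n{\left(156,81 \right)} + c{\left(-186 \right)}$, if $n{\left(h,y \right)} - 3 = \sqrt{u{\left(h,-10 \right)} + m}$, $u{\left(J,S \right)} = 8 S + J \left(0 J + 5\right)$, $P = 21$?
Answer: $-51 + 2 \sqrt{191} \approx -23.359$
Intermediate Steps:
$u{\left(J,S \right)} = 5 J + 8 S$ ($u{\left(J,S \right)} = 8 S + J \left(0 + 5\right) = 8 S + J 5 = 8 S + 5 J = 5 J + 8 S$)
$n{\left(h,y \right)} = 3 + \sqrt{-16 + 5 h}$ ($n{\left(h,y \right)} = 3 + \sqrt{\left(5 h + 8 \left(-10\right)\right) + 64} = 3 + \sqrt{\left(5 h - 80\right) + 64} = 3 + \sqrt{\left(-80 + 5 h\right) + 64} = 3 + \sqrt{-16 + 5 h}$)
$c{\left(s \right)} = -54$ ($c{\left(s \right)} = 2 \left(-48 + 21\right) = 2 \left(-27\right) = -54$)
$n{\left(156,81 \right)} + c{\left(-186 \right)} = \left(3 + \sqrt{-16 + 5 \cdot 156}\right) - 54 = \left(3 + \sqrt{-16 + 780}\right) - 54 = \left(3 + \sqrt{764}\right) - 54 = \left(3 + 2 \sqrt{191}\right) - 54 = -51 + 2 \sqrt{191}$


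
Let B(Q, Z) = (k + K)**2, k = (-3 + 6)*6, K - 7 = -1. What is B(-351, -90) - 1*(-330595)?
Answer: 331171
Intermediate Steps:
K = 6 (K = 7 - 1 = 6)
k = 18 (k = 3*6 = 18)
B(Q, Z) = 576 (B(Q, Z) = (18 + 6)**2 = 24**2 = 576)
B(-351, -90) - 1*(-330595) = 576 - 1*(-330595) = 576 + 330595 = 331171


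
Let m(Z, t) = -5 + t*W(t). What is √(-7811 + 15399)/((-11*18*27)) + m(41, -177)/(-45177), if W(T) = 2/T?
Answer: 1/15059 - √1897/2673 ≈ -0.016228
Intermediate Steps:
m(Z, t) = -3 (m(Z, t) = -5 + t*(2/t) = -5 + 2 = -3)
√(-7811 + 15399)/((-11*18*27)) + m(41, -177)/(-45177) = √(-7811 + 15399)/((-11*18*27)) - 3/(-45177) = √7588/((-198*27)) - 3*(-1/45177) = (2*√1897)/(-5346) + 1/15059 = (2*√1897)*(-1/5346) + 1/15059 = -√1897/2673 + 1/15059 = 1/15059 - √1897/2673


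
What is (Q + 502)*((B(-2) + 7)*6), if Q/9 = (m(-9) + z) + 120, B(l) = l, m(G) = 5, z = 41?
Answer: 59880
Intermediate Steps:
Q = 1494 (Q = 9*((5 + 41) + 120) = 9*(46 + 120) = 9*166 = 1494)
(Q + 502)*((B(-2) + 7)*6) = (1494 + 502)*((-2 + 7)*6) = 1996*(5*6) = 1996*30 = 59880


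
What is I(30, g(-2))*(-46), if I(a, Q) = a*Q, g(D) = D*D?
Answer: -5520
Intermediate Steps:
g(D) = D**2
I(a, Q) = Q*a
I(30, g(-2))*(-46) = ((-2)**2*30)*(-46) = (4*30)*(-46) = 120*(-46) = -5520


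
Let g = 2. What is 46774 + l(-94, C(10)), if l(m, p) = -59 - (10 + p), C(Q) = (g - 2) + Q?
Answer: 46695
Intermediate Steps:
C(Q) = Q (C(Q) = (2 - 2) + Q = 0 + Q = Q)
l(m, p) = -69 - p (l(m, p) = -59 + (-10 - p) = -69 - p)
46774 + l(-94, C(10)) = 46774 + (-69 - 1*10) = 46774 + (-69 - 10) = 46774 - 79 = 46695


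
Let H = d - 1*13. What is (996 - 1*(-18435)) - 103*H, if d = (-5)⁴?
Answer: -43605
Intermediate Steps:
d = 625
H = 612 (H = 625 - 1*13 = 625 - 13 = 612)
(996 - 1*(-18435)) - 103*H = (996 - 1*(-18435)) - 103*612 = (996 + 18435) - 63036 = 19431 - 63036 = -43605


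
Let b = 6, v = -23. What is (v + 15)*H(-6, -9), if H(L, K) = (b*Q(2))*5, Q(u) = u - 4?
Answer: 480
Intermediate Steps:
Q(u) = -4 + u
H(L, K) = -60 (H(L, K) = (6*(-4 + 2))*5 = (6*(-2))*5 = -12*5 = -60)
(v + 15)*H(-6, -9) = (-23 + 15)*(-60) = -8*(-60) = 480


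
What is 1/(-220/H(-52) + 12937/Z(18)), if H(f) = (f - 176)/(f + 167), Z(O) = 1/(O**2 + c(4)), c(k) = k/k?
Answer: 57/239664250 ≈ 2.3783e-7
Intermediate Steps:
c(k) = 1
Z(O) = 1/(1 + O**2) (Z(O) = 1/(O**2 + 1) = 1/(1 + O**2))
H(f) = (-176 + f)/(167 + f)
1/(-220/H(-52) + 12937/Z(18)) = 1/(-220*(167 - 52)/(-176 - 52) + 12937/(1/(1 + 18**2))) = 1/(-220/(-228/115) + 12937/(1/(1 + 324))) = 1/(-220/((1/115)*(-228)) + 12937/(1/325)) = 1/(-220/(-228/115) + 12937/(1/325)) = 1/(-220*(-115/228) + 12937*325) = 1/(6325/57 + 4204525) = 1/(239664250/57) = 57/239664250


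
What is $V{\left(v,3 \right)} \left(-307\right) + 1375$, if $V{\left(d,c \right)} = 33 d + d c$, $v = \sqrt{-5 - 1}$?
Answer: $1375 - 11052 i \sqrt{6} \approx 1375.0 - 27072.0 i$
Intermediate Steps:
$v = i \sqrt{6}$ ($v = \sqrt{-6} = i \sqrt{6} \approx 2.4495 i$)
$V{\left(d,c \right)} = 33 d + c d$
$V{\left(v,3 \right)} \left(-307\right) + 1375 = i \sqrt{6} \left(33 + 3\right) \left(-307\right) + 1375 = i \sqrt{6} \cdot 36 \left(-307\right) + 1375 = 36 i \sqrt{6} \left(-307\right) + 1375 = - 11052 i \sqrt{6} + 1375 = 1375 - 11052 i \sqrt{6}$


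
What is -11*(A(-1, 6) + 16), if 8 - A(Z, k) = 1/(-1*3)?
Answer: -803/3 ≈ -267.67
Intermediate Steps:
A(Z, k) = 25/3 (A(Z, k) = 8 - 1/((-1*3)) = 8 - 1/(-3) = 8 - 1*(-⅓) = 8 + ⅓ = 25/3)
-11*(A(-1, 6) + 16) = -11*(25/3 + 16) = -11*73/3 = -803/3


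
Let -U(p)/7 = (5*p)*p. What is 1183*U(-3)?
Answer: -372645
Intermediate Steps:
U(p) = -35*p**2 (U(p) = -7*5*p*p = -35*p**2)
1183*U(-3) = 1183*(-35*(-3)**2) = 1183*(-35*9) = 1183*(-315) = -372645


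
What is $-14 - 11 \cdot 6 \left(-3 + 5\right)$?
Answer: $-146$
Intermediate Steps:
$-14 - 11 \cdot 6 \left(-3 + 5\right) = -14 - 11 \cdot 6 \cdot 2 = -14 - 132 = -146$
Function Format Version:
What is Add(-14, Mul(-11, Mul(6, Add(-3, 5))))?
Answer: -146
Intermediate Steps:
Add(-14, Mul(-11, Mul(6, Add(-3, 5)))) = Add(-14, Mul(-11, Mul(6, 2))) = Add(-14, Mul(-11, 12)) = Add(-14, -132) = -146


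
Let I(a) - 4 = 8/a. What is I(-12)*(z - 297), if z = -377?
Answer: -6740/3 ≈ -2246.7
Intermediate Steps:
I(a) = 4 + 8/a
I(-12)*(z - 297) = (4 + 8/(-12))*(-377 - 297) = (4 + 8*(-1/12))*(-674) = (4 - ⅔)*(-674) = (10/3)*(-674) = -6740/3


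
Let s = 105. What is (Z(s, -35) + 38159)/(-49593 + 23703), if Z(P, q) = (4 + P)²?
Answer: -1668/863 ≈ -1.9328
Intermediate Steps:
(Z(s, -35) + 38159)/(-49593 + 23703) = ((4 + 105)² + 38159)/(-49593 + 23703) = (109² + 38159)/(-25890) = (11881 + 38159)*(-1/25890) = 50040*(-1/25890) = -1668/863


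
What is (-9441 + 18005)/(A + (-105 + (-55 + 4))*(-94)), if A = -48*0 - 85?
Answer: 8564/14579 ≈ 0.58742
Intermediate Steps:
A = -85 (A = 0 - 85 = -85)
(-9441 + 18005)/(A + (-105 + (-55 + 4))*(-94)) = (-9441 + 18005)/(-85 + (-105 + (-55 + 4))*(-94)) = 8564/(-85 + (-105 - 51)*(-94)) = 8564/(-85 - 156*(-94)) = 8564/(-85 + 14664) = 8564/14579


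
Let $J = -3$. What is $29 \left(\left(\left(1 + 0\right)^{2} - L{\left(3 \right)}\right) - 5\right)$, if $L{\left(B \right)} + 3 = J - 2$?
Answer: $116$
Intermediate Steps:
$L{\left(B \right)} = -8$ ($L{\left(B \right)} = -3 - 5 = -8$)
$29 \left(\left(\left(1 + 0\right)^{2} - L{\left(3 \right)}\right) - 5\right) = 29 \left(\left(\left(1 + 0\right)^{2} - -8\right) - 5\right) = 29 \left(\left(1^{2} + 8\right) - 5\right) = 29 \left(\left(1 + 8\right) - 5\right) = 29 \left(9 - 5\right) = 29 \cdot 4 = 116$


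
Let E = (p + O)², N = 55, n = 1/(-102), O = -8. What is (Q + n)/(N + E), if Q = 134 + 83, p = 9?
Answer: 22133/5712 ≈ 3.8748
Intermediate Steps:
n = -1/102 ≈ -0.0098039
Q = 217
E = 1 (E = (9 - 8)² = 1² = 1)
(Q + n)/(N + E) = (217 - 1/102)/(55 + 1) = (22133/102)/56 = (22133/102)*(1/56) = 22133/5712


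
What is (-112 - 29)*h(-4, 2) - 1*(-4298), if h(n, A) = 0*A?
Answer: 4298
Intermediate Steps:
h(n, A) = 0
(-112 - 29)*h(-4, 2) - 1*(-4298) = (-112 - 29)*0 - 1*(-4298) = -141*0 + 4298 = 0 + 4298 = 4298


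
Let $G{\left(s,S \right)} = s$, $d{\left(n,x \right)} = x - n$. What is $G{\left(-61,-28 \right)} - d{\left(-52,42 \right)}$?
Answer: $-155$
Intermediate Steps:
$G{\left(-61,-28 \right)} - d{\left(-52,42 \right)} = -61 - \left(42 - -52\right) = -61 - \left(42 + 52\right) = -61 - 94 = -155$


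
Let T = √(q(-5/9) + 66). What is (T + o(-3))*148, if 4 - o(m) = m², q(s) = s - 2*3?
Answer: -740 + 148*√535/3 ≈ 401.08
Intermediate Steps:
q(s) = -6 + s (q(s) = s - 6 = -6 + s)
o(m) = 4 - m²
T = √535/3 (T = √((-6 - 5/9) + 66) = √(-59/9 + 66) = √(535/9) = √535/3 ≈ 7.7100)
(T + o(-3))*148 = (√535/3 + (4 - 1*(-3)²))*148 = (√535/3 + (4 - 1*9))*148 = (√535/3 + (4 - 9))*148 = (√535/3 - 5)*148 = (-5 + √535/3)*148 = -740 + 148*√535/3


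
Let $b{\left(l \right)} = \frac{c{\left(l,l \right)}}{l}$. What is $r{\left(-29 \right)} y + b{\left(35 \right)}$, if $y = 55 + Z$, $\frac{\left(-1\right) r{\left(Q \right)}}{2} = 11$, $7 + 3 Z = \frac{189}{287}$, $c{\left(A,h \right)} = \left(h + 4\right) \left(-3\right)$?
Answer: $- \frac{5023241}{4305} \approx -1166.8$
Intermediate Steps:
$c{\left(A,h \right)} = -12 - 3 h$ ($c{\left(A,h \right)} = \left(4 + h\right) \left(-3\right) = -12 - 3 h$)
$Z = - \frac{260}{123}$ ($Z = - \frac{7}{3} + \frac{189 \cdot \frac{1}{287}}{3} = - \frac{7}{3} + \frac{1}{3} \cdot \frac{27}{41} = - \frac{7}{3} + \frac{9}{41} = - \frac{260}{123} \approx -2.1138$)
$r{\left(Q \right)} = -22$ ($r{\left(Q \right)} = \left(-2\right) 11 = -22$)
$b{\left(l \right)} = \frac{-12 - 3 l}{l}$
$y = \frac{6505}{123}$ ($y = 55 - \frac{260}{123} = \frac{6505}{123} \approx 52.886$)
$r{\left(-29 \right)} y + b{\left(35 \right)} = \left(-22\right) \frac{6505}{123} - \left(3 + \frac{12}{35}\right) = - \frac{143110}{123} - \frac{117}{35} = - \frac{5023241}{4305}$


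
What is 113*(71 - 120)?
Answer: -5537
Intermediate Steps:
113*(71 - 120) = 113*(-49) = -5537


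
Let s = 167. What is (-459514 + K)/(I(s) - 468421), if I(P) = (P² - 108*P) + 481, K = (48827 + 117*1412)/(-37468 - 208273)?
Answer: 16131663415/16081536781 ≈ 1.0031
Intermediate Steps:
K = -214031/245741 (K = (48827 + 165204)/(-245741) = 214031*(-1/245741) = -214031/245741 ≈ -0.87096)
I(P) = 481 + P² - 108*P
(-459514 + K)/(I(s) - 468421) = (-459514 - 214031/245741)/((481 + 167² - 108*167) - 468421) = -112921643905/(245741*((481 + 27889 - 18036) - 468421)) = -112921643905/(245741*(10334 - 468421)) = -112921643905/245741/(-458087) = -112921643905/245741*(-1/458087) = 16131663415/16081536781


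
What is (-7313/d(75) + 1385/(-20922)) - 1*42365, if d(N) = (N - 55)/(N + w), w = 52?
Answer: -18579283361/209220 ≈ -88803.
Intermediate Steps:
d(N) = (-55 + N)/(52 + N) (d(N) = (N - 55)/(N + 52) = (-55 + N)/(52 + N))
(-7313/d(75) + 1385/(-20922)) - 1*42365 = (-7313*(52 + 75)/(-55 + 75) + 1385/(-20922)) - 1*42365 = (-7313/(20/127) + 1385*(-1/20922)) - 42365 = (-7313/((1/127)*20) - 1385/20922) - 42365 = (-7313/20/127 - 1385/20922) - 42365 = (-7313*127/20 - 1385/20922) - 42365 = (-928751/20 - 1385/20922) - 42365 = -9715678061/209220 - 42365 = -18579283361/209220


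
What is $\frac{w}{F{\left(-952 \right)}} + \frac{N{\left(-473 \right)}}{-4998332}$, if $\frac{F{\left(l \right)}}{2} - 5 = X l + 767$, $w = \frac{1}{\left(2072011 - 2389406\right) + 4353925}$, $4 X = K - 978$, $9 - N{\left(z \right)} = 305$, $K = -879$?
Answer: $\frac{264494533682303}{4466322585417237240} \approx 5.922 \cdot 10^{-5}$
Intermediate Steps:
$N{\left(z \right)} = -296$ ($N{\left(z \right)} = 9 - 305 = -296$)
$X = - \frac{1857}{4}$ ($X = \frac{-879 - 978}{4} = \frac{1}{4} \left(-1857\right) = - \frac{1857}{4} \approx -464.25$)
$w = \frac{1}{4036530}$ ($w = \frac{1}{\left(2072011 - 2389406\right) + 4353925} = \frac{1}{-317395 + 4353925} = \frac{1}{4036530} \approx 2.4774 \cdot 10^{-7}$)
$F{\left(l \right)} = 1544 - \frac{1857 l}{2}$ ($F{\left(l \right)} = 10 + 2 \left(- \frac{1857 l}{4} + 767\right) = 10 + 2 \left(767 - \frac{1857 l}{4}\right) = 10 - \left(-1534 + \frac{1857 l}{2}\right) = 1544 - \frac{1857 l}{2}$)
$\frac{w}{F{\left(-952 \right)}} + \frac{N{\left(-473 \right)}}{-4998332} = \frac{1}{4036530 \left(1544 - -883932\right)} - \frac{296}{-4998332} = \frac{1}{4036530 \left(1544 + 883932\right)} - - \frac{74}{1249583} = \frac{1}{4036530 \cdot 885476} + \frac{74}{1249583} = \frac{1}{4036530} \cdot \frac{1}{885476} + \frac{74}{1249583} = \frac{1}{3574250438280} + \frac{74}{1249583} = \frac{264494533682303}{4466322585417237240}$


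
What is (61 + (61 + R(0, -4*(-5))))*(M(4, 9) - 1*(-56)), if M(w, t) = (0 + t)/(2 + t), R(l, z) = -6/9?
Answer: 227500/33 ≈ 6893.9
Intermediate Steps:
R(l, z) = -⅔ (R(l, z) = -6*⅑ = -⅔)
M(w, t) = t/(2 + t)
(61 + (61 + R(0, -4*(-5))))*(M(4, 9) - 1*(-56)) = (61 + (61 - ⅔))*(9/(2 + 9) - 1*(-56)) = (61 + 181/3)*(9/11 + 56) = 364*(9*(1/11) + 56)/3 = 364*(9/11 + 56)/3 = (364/3)*(625/11) = 227500/33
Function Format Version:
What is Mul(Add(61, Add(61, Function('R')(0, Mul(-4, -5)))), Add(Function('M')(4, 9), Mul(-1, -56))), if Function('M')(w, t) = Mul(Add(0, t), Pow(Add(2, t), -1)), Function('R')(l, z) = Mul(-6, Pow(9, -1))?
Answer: Rational(227500, 33) ≈ 6893.9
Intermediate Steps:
Function('R')(l, z) = Rational(-2, 3) (Function('R')(l, z) = Mul(-6, Rational(1, 9)) = Rational(-2, 3))
Function('M')(w, t) = Mul(t, Pow(Add(2, t), -1))
Mul(Add(61, Add(61, Function('R')(0, Mul(-4, -5)))), Add(Function('M')(4, 9), Mul(-1, -56))) = Mul(Add(61, Add(61, Rational(-2, 3))), Add(Mul(9, Pow(Add(2, 9), -1)), Mul(-1, -56))) = Mul(Add(61, Rational(181, 3)), Add(Mul(9, Pow(11, -1)), 56)) = Mul(Rational(364, 3), Add(Mul(9, Rational(1, 11)), 56)) = Mul(Rational(364, 3), Add(Rational(9, 11), 56)) = Mul(Rational(364, 3), Rational(625, 11)) = Rational(227500, 33)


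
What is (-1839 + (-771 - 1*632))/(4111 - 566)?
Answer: -3242/3545 ≈ -0.91453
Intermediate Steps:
(-1839 + (-771 - 1*632))/(4111 - 566) = (-1839 + (-771 - 632))/3545 = (-1839 - 1403)*(1/3545) = -3242*1/3545 = -3242/3545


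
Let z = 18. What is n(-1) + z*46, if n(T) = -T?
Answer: 829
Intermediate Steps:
n(-1) + z*46 = -1*(-1) + 18*46 = 1 + 828 = 829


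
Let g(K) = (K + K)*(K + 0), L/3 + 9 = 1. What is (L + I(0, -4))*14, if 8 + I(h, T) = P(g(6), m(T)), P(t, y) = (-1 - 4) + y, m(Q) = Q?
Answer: -574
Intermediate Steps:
L = -24 (L = -27 + 3*1 = -27 + 3 = -24)
g(K) = 2*K**2 (g(K) = (2*K)*K = 2*K**2)
P(t, y) = -5 + y
I(h, T) = -13 + T (I(h, T) = -8 + (-5 + T) = -13 + T)
(L + I(0, -4))*14 = (-24 + (-13 - 4))*14 = (-24 - 17)*14 = -41*14 = -574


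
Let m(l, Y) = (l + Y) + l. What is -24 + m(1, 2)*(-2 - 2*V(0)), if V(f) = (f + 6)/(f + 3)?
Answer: -48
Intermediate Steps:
V(f) = (6 + f)/(3 + f)
m(l, Y) = Y + 2*l (m(l, Y) = (Y + l) + l = Y + 2*l)
-24 + m(1, 2)*(-2 - 2*V(0)) = -24 + (2 + 2*1)*(-2 - 2*(6 + 0)/(3 + 0)) = -24 + (2 + 2)*(-2 - 2*6/3) = -24 + 4*(-2 - 2*6/3) = -24 + 4*(-2 - 2*2) = -24 + 4*(-2 - 4) = -24 + 4*(-6) = -24 - 24 = -48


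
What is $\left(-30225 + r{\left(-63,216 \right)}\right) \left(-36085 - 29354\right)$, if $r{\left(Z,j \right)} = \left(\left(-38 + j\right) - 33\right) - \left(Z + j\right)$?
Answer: $1978417287$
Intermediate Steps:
$r{\left(Z,j \right)} = -71 - Z$ ($r{\left(Z,j \right)} = \left(-71 + j\right) - \left(Z + j\right) = -71 - Z$)
$\left(-30225 + r{\left(-63,216 \right)}\right) \left(-36085 - 29354\right) = \left(-30225 - 8\right) \left(-36085 - 29354\right) = \left(-30225 + \left(-71 + 63\right)\right) \left(-65439\right) = \left(-30225 - 8\right) \left(-65439\right) = \left(-30233\right) \left(-65439\right) = 1978417287$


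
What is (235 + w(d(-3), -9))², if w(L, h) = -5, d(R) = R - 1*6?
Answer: 52900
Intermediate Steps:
d(R) = -6 + R (d(R) = R - 6 = -6 + R)
(235 + w(d(-3), -9))² = (235 - 5)² = 230² = 52900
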